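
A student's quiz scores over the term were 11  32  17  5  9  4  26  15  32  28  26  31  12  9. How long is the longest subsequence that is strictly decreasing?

5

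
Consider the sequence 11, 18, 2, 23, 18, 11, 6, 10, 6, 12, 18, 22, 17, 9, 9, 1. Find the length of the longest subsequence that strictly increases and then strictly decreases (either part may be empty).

inc[i] = longest strictly increasing subsequence ending at i; dec[i] = longest strictly decreasing subsequence starting at i:
i:      1  2  3  4  5  6  7  8  9 10 11 12 13 14 15 16
a[i]:  11 18  2 23 18 11  6 10  6 12 18 22 17  9  9  1
inc:    1  2  1  3  2  2  2  3  2  4  5  6  5  3  3  1
dec:    4  5  2  6  5  4  2  3  2  3  4  4  3  2  2  1
Best peak at i=12 (value 22): inc=6, dec=4, length 6+4−1 = 9.

9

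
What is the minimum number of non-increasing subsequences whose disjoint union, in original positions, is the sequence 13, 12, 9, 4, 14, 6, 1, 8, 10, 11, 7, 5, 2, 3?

5

The minimum number of non-increasing subsequences covering a sequence equals the length of its longest strictly increasing subsequence.
LIS length is 5 (e.g. 4, 6, 8, 10, 11), so 5 piles are needed.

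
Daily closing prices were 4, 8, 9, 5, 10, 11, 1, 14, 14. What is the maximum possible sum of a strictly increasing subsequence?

Let S[i] be the best sum of a strictly increasing subsequence ending at i:
i:      1  2  3  4  5  6  7  8  9
a[i]:   4  8  9  5 10 11  1 14 14
S:      4 12 21  9 31 42  1 56 56
Maximum is 56 (e.g. 4 + 8 + 9 + 10 + 11 + 14).

56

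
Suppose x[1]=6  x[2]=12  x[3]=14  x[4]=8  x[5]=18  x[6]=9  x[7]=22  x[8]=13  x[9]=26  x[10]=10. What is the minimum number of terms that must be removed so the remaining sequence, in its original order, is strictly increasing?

4

Fewest deletions = n − (longest strictly increasing subsequence).
Patience tails:
6 → extends → [6]
12 → extends → [6, 12]
14 → extends → [6, 12, 14]
8 → replaces 12 → [6, 8, 14]
18 → extends → [6, 8, 14, 18]
9 → replaces 14 → [6, 8, 9, 18]
22 → extends → [6, 8, 9, 18, 22]
13 → replaces 18 → [6, 8, 9, 13, 22]
26 → extends → [6, 8, 9, 13, 22, 26]
10 → replaces 13 → [6, 8, 9, 10, 22, 26]
Longest strictly increasing subsequence has length 6, so deletions = 10 − 6 = 4.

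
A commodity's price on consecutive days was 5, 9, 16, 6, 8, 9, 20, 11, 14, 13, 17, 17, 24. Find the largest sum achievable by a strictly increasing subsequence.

94

Let S[i] be the best sum of a strictly increasing subsequence ending at i:
i:      1  2  3  4  5  6  7  8  9 10 11 12 13
a[i]:   5  9 16  6  8  9 20 11 14 13 17 17 24
S:      5 14 30 11 19 28 50 39 53 52 70 70 94
Maximum is 94 (e.g. 5 + 6 + 8 + 9 + 11 + 14 + 17 + 24).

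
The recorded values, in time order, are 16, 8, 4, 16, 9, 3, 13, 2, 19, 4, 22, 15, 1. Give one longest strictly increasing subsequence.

Patience tails give the LIS length; then backtrack through the dp parents:
16 → extends → [16]
8 → replaces 16 → [8]
4 → replaces 8 → [4]
16 → extends → [4, 16]
9 → replaces 16 → [4, 9]
3 → replaces 4 → [3, 9]
13 → extends → [3, 9, 13]
2 → replaces 3 → [2, 9, 13]
19 → extends → [2, 9, 13, 19]
4 → replaces 9 → [2, 4, 13, 19]
22 → extends → [2, 4, 13, 19, 22]
15 → replaces 19 → [2, 4, 13, 15, 22]
1 → replaces 2 → [1, 4, 13, 15, 22]
Length 5; one witness is 8, 9, 13, 19, 22.

8, 9, 13, 19, 22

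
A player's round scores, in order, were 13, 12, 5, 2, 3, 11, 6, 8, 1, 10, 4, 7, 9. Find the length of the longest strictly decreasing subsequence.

5

Negate each value so 'decreasing' becomes 'increasing', then run patience tails on the negated sequence:
-13 → extends → [-13]
-12 → extends → [-13, -12]
-5 → extends → [-13, -12, -5]
-2 → extends → [-13, -12, -5, -2]
-3 → replaces -2 → [-13, -12, -5, -3]
-11 → replaces -5 → [-13, -12, -11, -3]
-6 → replaces -3 → [-13, -12, -11, -6]
-8 → replaces -6 → [-13, -12, -11, -8]
-1 → extends → [-13, -12, -11, -8, -1]
-10 → replaces -8 → [-13, -12, -11, -10, -1]
-4 → replaces -1 → [-13, -12, -11, -10, -4]
-7 → replaces -4 → [-13, -12, -11, -10, -7]
-9 → replaces -7 → [-13, -12, -11, -10, -9]
Five tails, so the longest strictly decreasing subsequence of the original has length 5.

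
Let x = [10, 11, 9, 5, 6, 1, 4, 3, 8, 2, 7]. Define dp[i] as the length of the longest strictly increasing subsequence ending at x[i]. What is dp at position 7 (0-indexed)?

dp[i] = 1 + max{dp[j] : j<i, x[j]<x[i]} (or 1 if no such j):
i:      0  1  2  3  4  5  6  7  8  9 10
x[i]:  10 11  9  5  6  1  4  3  8  2  7
dp:     1  2  1  1  2  1  2  2  3  2  3
At index 7 the value is 2.

2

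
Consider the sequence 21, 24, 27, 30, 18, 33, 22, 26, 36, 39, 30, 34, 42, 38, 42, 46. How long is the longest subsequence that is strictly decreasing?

2

Negate each value so 'decreasing' becomes 'increasing', then run patience tails on the negated sequence:
-21 → extends → [-21]
-24 → replaces -21 → [-24]
-27 → replaces -24 → [-27]
-30 → replaces -27 → [-30]
-18 → extends → [-30, -18]
-33 → replaces -30 → [-33, -18]
-22 → replaces -18 → [-33, -22]
-26 → replaces -22 → [-33, -26]
-36 → replaces -33 → [-36, -26]
-39 → replaces -36 → [-39, -26]
-30 → replaces -26 → [-39, -30]
-34 → replaces -30 → [-39, -34]
-42 → replaces -39 → [-42, -34]
-38 → replaces -34 → [-42, -38]
-42 → already a tail → [-42, -38]
-46 → replaces -42 → [-46, -38]
Two tails, so the longest strictly decreasing subsequence of the original has length 2.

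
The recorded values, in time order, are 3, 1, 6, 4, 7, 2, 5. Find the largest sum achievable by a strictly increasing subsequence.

16

Let S[i] be the best sum of a strictly increasing subsequence ending at i:
i:      1  2  3  4  5  6  7
a[i]:   3  1  6  4  7  2  5
S:      3  1  9  7 16  3 12
Maximum is 16 (e.g. 3 + 6 + 7).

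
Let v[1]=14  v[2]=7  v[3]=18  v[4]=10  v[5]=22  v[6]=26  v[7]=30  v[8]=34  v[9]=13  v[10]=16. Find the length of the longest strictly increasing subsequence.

6

Track the smallest tail for each achievable length (strict):
14 → extends → [14]
7 → replaces 14 → [7]
18 → extends → [7, 18]
10 → replaces 18 → [7, 10]
22 → extends → [7, 10, 22]
26 → extends → [7, 10, 22, 26]
30 → extends → [7, 10, 22, 26, 30]
34 → extends → [7, 10, 22, 26, 30, 34]
13 → replaces 22 → [7, 10, 13, 26, 30, 34]
16 → replaces 26 → [7, 10, 13, 16, 30, 34]
Six tails, so the longest strictly increasing subsequence has length 6 (e.g. 14, 18, 22, 26, 30, 34).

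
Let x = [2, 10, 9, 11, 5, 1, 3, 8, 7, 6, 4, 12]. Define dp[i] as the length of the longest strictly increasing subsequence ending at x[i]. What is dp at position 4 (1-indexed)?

3

dp[i] = 1 + max{dp[j] : j<i, x[j]<x[i]} (or 1 if no such j):
i:      1  2  3  4  5  6  7  8  9 10 11 12
x[i]:   2 10  9 11  5  1  3  8  7  6  4 12
dp:     1  2  2  3  2  1  2  3  3  3  3  4
At index 4 the value is 3.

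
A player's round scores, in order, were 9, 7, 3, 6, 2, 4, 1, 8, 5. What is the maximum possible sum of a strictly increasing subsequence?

17

Let S[i] be the best sum of a strictly increasing subsequence ending at i:
i:      1  2  3  4  5  6  7  8  9
a[i]:   9  7  3  6  2  4  1  8  5
S:      9  7  3  9  2  7  1 17 12
Maximum is 17 (e.g. 3 + 6 + 8).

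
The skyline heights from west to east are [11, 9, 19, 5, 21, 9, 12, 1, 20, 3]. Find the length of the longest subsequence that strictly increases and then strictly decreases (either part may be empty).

5

inc[i] = longest strictly increasing subsequence ending at i; dec[i] = longest strictly decreasing subsequence starting at i:
i:      1  2  3  4  5  6  7  8  9 10
a[i]:  11  9 19  5 21  9 12  1 20  3
inc:    1  1  2  1  3  2  3  1  4  2
dec:    4  3  3  2  3  2  2  1  2  1
Best peak at i=5 (value 21): inc=3, dec=3, length 3+3−1 = 5.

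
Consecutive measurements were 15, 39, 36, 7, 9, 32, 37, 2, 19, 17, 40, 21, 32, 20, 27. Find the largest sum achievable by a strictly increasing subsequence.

Let S[i] be the best sum of a strictly increasing subsequence ending at i:
i:       1   2   3   4   5   6   7   8   9  10  11  12  13  14  15
a[i]:   15  39  36   7   9  32  37   2  19  17  40  21  32  20  27
S:      15  54  51   7  16  48  88   2  35  33 128  56  88  55  83
Maximum is 128 (e.g. 15 + 36 + 37 + 40).

128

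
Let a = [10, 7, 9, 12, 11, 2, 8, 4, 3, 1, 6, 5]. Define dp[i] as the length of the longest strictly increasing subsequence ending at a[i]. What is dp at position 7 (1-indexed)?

2

dp[i] = 1 + max{dp[j] : j<i, a[j]<a[i]} (or 1 if no such j):
i:      1  2  3  4  5  6  7  8  9 10 11 12
a[i]:  10  7  9 12 11  2  8  4  3  1  6  5
dp:     1  1  2  3  3  1  2  2  2  1  3  3
At index 7 the value is 2.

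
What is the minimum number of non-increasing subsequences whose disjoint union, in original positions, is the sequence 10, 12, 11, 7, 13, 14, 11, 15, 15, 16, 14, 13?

6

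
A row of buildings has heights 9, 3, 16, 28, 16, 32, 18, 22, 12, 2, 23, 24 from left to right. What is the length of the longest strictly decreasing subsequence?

4

Negate each value so 'decreasing' becomes 'increasing', then run patience tails on the negated sequence:
-9 → extends → [-9]
-3 → extends → [-9, -3]
-16 → replaces -9 → [-16, -3]
-28 → replaces -16 → [-28, -3]
-16 → replaces -3 → [-28, -16]
-32 → replaces -28 → [-32, -16]
-18 → replaces -16 → [-32, -18]
-22 → replaces -18 → [-32, -22]
-12 → extends → [-32, -22, -12]
-2 → extends → [-32, -22, -12, -2]
-23 → replaces -22 → [-32, -23, -12, -2]
-24 → replaces -23 → [-32, -24, -12, -2]
Four tails, so the longest strictly decreasing subsequence of the original has length 4.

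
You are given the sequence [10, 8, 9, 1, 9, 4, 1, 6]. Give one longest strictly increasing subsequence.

1, 4, 6

Patience tails give the LIS length; then backtrack through the dp parents:
10 → extends → [10]
8 → replaces 10 → [8]
9 → extends → [8, 9]
1 → replaces 8 → [1, 9]
9 → already a tail → [1, 9]
4 → replaces 9 → [1, 4]
1 → already a tail → [1, 4]
6 → extends → [1, 4, 6]
Length 3; one witness is 1, 4, 6.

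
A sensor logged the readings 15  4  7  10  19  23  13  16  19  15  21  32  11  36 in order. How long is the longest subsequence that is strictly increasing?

9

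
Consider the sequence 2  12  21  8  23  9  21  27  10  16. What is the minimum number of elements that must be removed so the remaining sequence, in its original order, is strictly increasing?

Fewest deletions = n − (longest strictly increasing subsequence).
Patience tails:
2 → extends → [2]
12 → extends → [2, 12]
21 → extends → [2, 12, 21]
8 → replaces 12 → [2, 8, 21]
23 → extends → [2, 8, 21, 23]
9 → replaces 21 → [2, 8, 9, 23]
21 → replaces 23 → [2, 8, 9, 21]
27 → extends → [2, 8, 9, 21, 27]
10 → replaces 21 → [2, 8, 9, 10, 27]
16 → replaces 27 → [2, 8, 9, 10, 16]
Longest strictly increasing subsequence has length 5, so deletions = 10 − 5 = 5.

5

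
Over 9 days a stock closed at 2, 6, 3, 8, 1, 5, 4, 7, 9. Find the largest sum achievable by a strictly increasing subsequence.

26

Let S[i] be the best sum of a strictly increasing subsequence ending at i:
i:      1  2  3  4  5  6  7  8  9
a[i]:   2  6  3  8  1  5  4  7  9
S:      2  8  5 16  1 10  9 17 26
Maximum is 26 (e.g. 2 + 3 + 5 + 7 + 9).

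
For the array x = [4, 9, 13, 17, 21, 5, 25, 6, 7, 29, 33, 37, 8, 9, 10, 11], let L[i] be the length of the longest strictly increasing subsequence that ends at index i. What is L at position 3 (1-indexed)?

3

dp[i] = 1 + max{dp[j] : j<i, x[j]<x[i]} (or 1 if no such j):
i:      1  2  3  4  5  6  7  8  9 10 11 12 13 14 15 16
x[i]:   4  9 13 17 21  5 25  6  7 29 33 37  8  9 10 11
dp:     1  2  3  4  5  2  6  3  4  7  8  9  5  6  7  8
At index 3 the value is 3.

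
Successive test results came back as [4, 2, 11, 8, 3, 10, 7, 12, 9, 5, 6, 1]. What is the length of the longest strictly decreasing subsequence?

Negate each value so 'decreasing' becomes 'increasing', then run patience tails on the negated sequence:
-4 → extends → [-4]
-2 → extends → [-4, -2]
-11 → replaces -4 → [-11, -2]
-8 → replaces -2 → [-11, -8]
-3 → extends → [-11, -8, -3]
-10 → replaces -8 → [-11, -10, -3]
-7 → replaces -3 → [-11, -10, -7]
-12 → replaces -11 → [-12, -10, -7]
-9 → replaces -7 → [-12, -10, -9]
-5 → extends → [-12, -10, -9, -5]
-6 → replaces -5 → [-12, -10, -9, -6]
-1 → extends → [-12, -10, -9, -6, -1]
Five tails, so the longest strictly decreasing subsequence of the original has length 5.

5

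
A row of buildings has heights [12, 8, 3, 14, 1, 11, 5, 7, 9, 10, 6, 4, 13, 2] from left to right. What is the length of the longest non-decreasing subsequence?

6

Track the smallest tail for each achievable length (allowing ties):
12 → extends → [12]
8 → replaces 12 → [8]
3 → replaces 8 → [3]
14 → extends → [3, 14]
1 → replaces 3 → [1, 14]
11 → replaces 14 → [1, 11]
5 → replaces 11 → [1, 5]
7 → extends → [1, 5, 7]
9 → extends → [1, 5, 7, 9]
10 → extends → [1, 5, 7, 9, 10]
6 → replaces 7 → [1, 5, 6, 9, 10]
4 → replaces 5 → [1, 4, 6, 9, 10]
13 → extends → [1, 4, 6, 9, 10, 13]
2 → replaces 4 → [1, 2, 6, 9, 10, 13]
Six tails, so the longest non-decreasing subsequence has length 6 (e.g. 3, 5, 7, 9, 10, 13).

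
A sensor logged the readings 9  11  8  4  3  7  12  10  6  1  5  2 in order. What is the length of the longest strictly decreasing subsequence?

6

Negate each value so 'decreasing' becomes 'increasing', then run patience tails on the negated sequence:
-9 → extends → [-9]
-11 → replaces -9 → [-11]
-8 → extends → [-11, -8]
-4 → extends → [-11, -8, -4]
-3 → extends → [-11, -8, -4, -3]
-7 → replaces -4 → [-11, -8, -7, -3]
-12 → replaces -11 → [-12, -8, -7, -3]
-10 → replaces -8 → [-12, -10, -7, -3]
-6 → replaces -3 → [-12, -10, -7, -6]
-1 → extends → [-12, -10, -7, -6, -1]
-5 → replaces -1 → [-12, -10, -7, -6, -5]
-2 → extends → [-12, -10, -7, -6, -5, -2]
Six tails, so the longest strictly decreasing subsequence of the original has length 6.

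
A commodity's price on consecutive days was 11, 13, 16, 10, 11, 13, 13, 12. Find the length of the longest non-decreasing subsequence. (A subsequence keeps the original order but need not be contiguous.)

4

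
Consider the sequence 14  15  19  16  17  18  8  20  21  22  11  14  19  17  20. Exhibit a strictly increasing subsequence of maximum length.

Patience tails give the LIS length; then backtrack through the dp parents:
14 → extends → [14]
15 → extends → [14, 15]
19 → extends → [14, 15, 19]
16 → replaces 19 → [14, 15, 16]
17 → extends → [14, 15, 16, 17]
18 → extends → [14, 15, 16, 17, 18]
8 → replaces 14 → [8, 15, 16, 17, 18]
20 → extends → [8, 15, 16, 17, 18, 20]
21 → extends → [8, 15, 16, 17, 18, 20, 21]
22 → extends → [8, 15, 16, 17, 18, 20, 21, 22]
11 → replaces 15 → [8, 11, 16, 17, 18, 20, 21, 22]
14 → replaces 16 → [8, 11, 14, 17, 18, 20, 21, 22]
19 → replaces 20 → [8, 11, 14, 17, 18, 19, 21, 22]
17 → already a tail → [8, 11, 14, 17, 18, 19, 21, 22]
20 → replaces 21 → [8, 11, 14, 17, 18, 19, 20, 22]
Length 8; one witness is 14, 15, 16, 17, 18, 20, 21, 22.

14, 15, 16, 17, 18, 20, 21, 22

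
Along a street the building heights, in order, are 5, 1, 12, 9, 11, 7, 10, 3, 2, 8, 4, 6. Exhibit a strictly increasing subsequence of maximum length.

1, 3, 4, 6

Patience tails give the LIS length; then backtrack through the dp parents:
5 → extends → [5]
1 → replaces 5 → [1]
12 → extends → [1, 12]
9 → replaces 12 → [1, 9]
11 → extends → [1, 9, 11]
7 → replaces 9 → [1, 7, 11]
10 → replaces 11 → [1, 7, 10]
3 → replaces 7 → [1, 3, 10]
2 → replaces 3 → [1, 2, 10]
8 → replaces 10 → [1, 2, 8]
4 → replaces 8 → [1, 2, 4]
6 → extends → [1, 2, 4, 6]
Length 4; one witness is 1, 3, 4, 6.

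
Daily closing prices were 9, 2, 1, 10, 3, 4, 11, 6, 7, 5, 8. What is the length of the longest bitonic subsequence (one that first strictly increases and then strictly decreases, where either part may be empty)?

inc[i] = longest strictly increasing subsequence ending at i; dec[i] = longest strictly decreasing subsequence starting at i:
i:      1  2  3  4  5  6  7  8  9 10 11
a[i]:   9  2  1 10  3  4 11  6  7  5  8
inc:    1  1  1  2  2  3  4  4  5  4  6
dec:    3  2  1  3  1  1  3  2  2  1  1
Best peak at i=7 (value 11): inc=4, dec=3, length 4+3−1 = 6.

6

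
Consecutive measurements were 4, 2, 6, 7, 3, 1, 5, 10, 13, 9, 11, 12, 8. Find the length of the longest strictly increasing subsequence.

6

Track the smallest tail for each achievable length (strict):
4 → extends → [4]
2 → replaces 4 → [2]
6 → extends → [2, 6]
7 → extends → [2, 6, 7]
3 → replaces 6 → [2, 3, 7]
1 → replaces 2 → [1, 3, 7]
5 → replaces 7 → [1, 3, 5]
10 → extends → [1, 3, 5, 10]
13 → extends → [1, 3, 5, 10, 13]
9 → replaces 10 → [1, 3, 5, 9, 13]
11 → replaces 13 → [1, 3, 5, 9, 11]
12 → extends → [1, 3, 5, 9, 11, 12]
8 → replaces 9 → [1, 3, 5, 8, 11, 12]
Six tails, so the longest strictly increasing subsequence has length 6 (e.g. 4, 6, 7, 10, 11, 12).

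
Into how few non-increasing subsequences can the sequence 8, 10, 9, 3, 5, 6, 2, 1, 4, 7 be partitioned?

The minimum number of non-increasing subsequences covering a sequence equals the length of its longest strictly increasing subsequence.
LIS length is 4 (e.g. 3, 5, 6, 7), so 4 piles are needed.

4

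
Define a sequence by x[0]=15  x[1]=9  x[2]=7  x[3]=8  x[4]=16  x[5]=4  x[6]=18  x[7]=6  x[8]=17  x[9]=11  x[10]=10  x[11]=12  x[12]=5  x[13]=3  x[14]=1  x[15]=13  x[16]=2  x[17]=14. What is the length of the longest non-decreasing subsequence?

6

Track the smallest tail for each achievable length (allowing ties):
15 → extends → [15]
9 → replaces 15 → [9]
7 → replaces 9 → [7]
8 → extends → [7, 8]
16 → extends → [7, 8, 16]
4 → replaces 7 → [4, 8, 16]
18 → extends → [4, 8, 16, 18]
6 → replaces 8 → [4, 6, 16, 18]
17 → replaces 18 → [4, 6, 16, 17]
11 → replaces 16 → [4, 6, 11, 17]
10 → replaces 11 → [4, 6, 10, 17]
12 → replaces 17 → [4, 6, 10, 12]
5 → replaces 6 → [4, 5, 10, 12]
3 → replaces 4 → [3, 5, 10, 12]
1 → replaces 3 → [1, 5, 10, 12]
13 → extends → [1, 5, 10, 12, 13]
2 → replaces 5 → [1, 2, 10, 12, 13]
14 → extends → [1, 2, 10, 12, 13, 14]
Six tails, so the longest non-decreasing subsequence has length 6 (e.g. 7, 8, 11, 12, 13, 14).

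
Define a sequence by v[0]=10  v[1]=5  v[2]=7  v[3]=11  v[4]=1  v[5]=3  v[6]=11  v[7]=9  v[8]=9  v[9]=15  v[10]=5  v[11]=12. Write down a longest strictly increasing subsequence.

5, 7, 11, 15

Patience tails give the LIS length; then backtrack through the dp parents:
10 → extends → [10]
5 → replaces 10 → [5]
7 → extends → [5, 7]
11 → extends → [5, 7, 11]
1 → replaces 5 → [1, 7, 11]
3 → replaces 7 → [1, 3, 11]
11 → already a tail → [1, 3, 11]
9 → replaces 11 → [1, 3, 9]
9 → already a tail → [1, 3, 9]
15 → extends → [1, 3, 9, 15]
5 → replaces 9 → [1, 3, 5, 15]
12 → replaces 15 → [1, 3, 5, 12]
Length 4; one witness is 5, 7, 11, 15.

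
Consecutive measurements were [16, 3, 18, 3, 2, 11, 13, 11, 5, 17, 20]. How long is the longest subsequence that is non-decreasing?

6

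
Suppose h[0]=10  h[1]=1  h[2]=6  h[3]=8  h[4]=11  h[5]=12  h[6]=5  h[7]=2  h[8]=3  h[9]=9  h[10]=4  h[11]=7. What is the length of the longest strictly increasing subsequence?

Track the smallest tail for each achievable length (strict):
10 → extends → [10]
1 → replaces 10 → [1]
6 → extends → [1, 6]
8 → extends → [1, 6, 8]
11 → extends → [1, 6, 8, 11]
12 → extends → [1, 6, 8, 11, 12]
5 → replaces 6 → [1, 5, 8, 11, 12]
2 → replaces 5 → [1, 2, 8, 11, 12]
3 → replaces 8 → [1, 2, 3, 11, 12]
9 → replaces 11 → [1, 2, 3, 9, 12]
4 → replaces 9 → [1, 2, 3, 4, 12]
7 → replaces 12 → [1, 2, 3, 4, 7]
Five tails, so the longest strictly increasing subsequence has length 5 (e.g. 1, 6, 8, 11, 12).

5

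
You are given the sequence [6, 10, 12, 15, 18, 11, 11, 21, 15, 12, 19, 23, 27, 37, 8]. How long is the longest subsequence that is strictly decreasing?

4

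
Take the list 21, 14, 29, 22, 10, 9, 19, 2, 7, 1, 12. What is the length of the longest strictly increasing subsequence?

3

Track the smallest tail for each achievable length (strict):
21 → extends → [21]
14 → replaces 21 → [14]
29 → extends → [14, 29]
22 → replaces 29 → [14, 22]
10 → replaces 14 → [10, 22]
9 → replaces 10 → [9, 22]
19 → replaces 22 → [9, 19]
2 → replaces 9 → [2, 19]
7 → replaces 19 → [2, 7]
1 → replaces 2 → [1, 7]
12 → extends → [1, 7, 12]
Three tails, so the longest strictly increasing subsequence has length 3 (e.g. 2, 7, 12).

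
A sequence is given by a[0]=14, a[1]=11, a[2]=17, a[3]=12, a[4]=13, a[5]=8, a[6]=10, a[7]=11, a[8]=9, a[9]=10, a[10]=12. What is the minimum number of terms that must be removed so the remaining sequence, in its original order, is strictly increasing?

Fewest deletions = n − (longest strictly increasing subsequence).
Patience tails:
14 → extends → [14]
11 → replaces 14 → [11]
17 → extends → [11, 17]
12 → replaces 17 → [11, 12]
13 → extends → [11, 12, 13]
8 → replaces 11 → [8, 12, 13]
10 → replaces 12 → [8, 10, 13]
11 → replaces 13 → [8, 10, 11]
9 → replaces 10 → [8, 9, 11]
10 → replaces 11 → [8, 9, 10]
12 → extends → [8, 9, 10, 12]
Longest strictly increasing subsequence has length 4, so deletions = 11 − 4 = 7.

7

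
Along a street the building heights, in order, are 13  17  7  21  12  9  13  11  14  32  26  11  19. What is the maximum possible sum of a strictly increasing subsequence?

Let S[i] be the best sum of a strictly increasing subsequence ending at i:
i:      1  2  3  4  5  6  7  8  9 10 11 12 13
a[i]:  13 17  7 21 12  9 13 11 14 32 26 11 19
S:     13 30  7 51 19 16 32 27 46 83 77 27 65
Maximum is 83 (e.g. 13 + 17 + 21 + 32).

83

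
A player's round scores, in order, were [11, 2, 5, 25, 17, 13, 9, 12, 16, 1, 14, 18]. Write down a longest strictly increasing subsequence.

Patience tails give the LIS length; then backtrack through the dp parents:
11 → extends → [11]
2 → replaces 11 → [2]
5 → extends → [2, 5]
25 → extends → [2, 5, 25]
17 → replaces 25 → [2, 5, 17]
13 → replaces 17 → [2, 5, 13]
9 → replaces 13 → [2, 5, 9]
12 → extends → [2, 5, 9, 12]
16 → extends → [2, 5, 9, 12, 16]
1 → replaces 2 → [1, 5, 9, 12, 16]
14 → replaces 16 → [1, 5, 9, 12, 14]
18 → extends → [1, 5, 9, 12, 14, 18]
Length 6; one witness is 2, 5, 9, 12, 16, 18.

2, 5, 9, 12, 16, 18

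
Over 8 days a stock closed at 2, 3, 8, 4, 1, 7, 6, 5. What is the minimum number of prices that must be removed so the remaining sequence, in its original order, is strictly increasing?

Fewest deletions = n − (longest strictly increasing subsequence).
i:     1 2 3 4 5 6 7 8
a[i]:  2 3 8 4 1 7 6 5
dp:    1 2 3 3 1 4 4 4
max dp = 4, so deletions = 8 − 4 = 4.

4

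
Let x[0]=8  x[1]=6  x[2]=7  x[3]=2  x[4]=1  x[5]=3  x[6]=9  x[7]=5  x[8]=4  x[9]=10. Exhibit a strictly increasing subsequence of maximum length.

6, 7, 9, 10

Patience tails give the LIS length; then backtrack through the dp parents:
8 → extends → [8]
6 → replaces 8 → [6]
7 → extends → [6, 7]
2 → replaces 6 → [2, 7]
1 → replaces 2 → [1, 7]
3 → replaces 7 → [1, 3]
9 → extends → [1, 3, 9]
5 → replaces 9 → [1, 3, 5]
4 → replaces 5 → [1, 3, 4]
10 → extends → [1, 3, 4, 10]
Length 4; one witness is 6, 7, 9, 10.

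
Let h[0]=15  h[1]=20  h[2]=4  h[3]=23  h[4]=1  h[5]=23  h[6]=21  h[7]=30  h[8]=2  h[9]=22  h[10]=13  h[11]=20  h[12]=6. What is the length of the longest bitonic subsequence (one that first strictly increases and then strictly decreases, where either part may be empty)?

7

inc[i] = longest strictly increasing subsequence ending at i; dec[i] = longest strictly decreasing subsequence starting at i:
i:      0  1  2  3  4  5  6  7  8  9 10 11 12
h[i]:  15 20  4 23  1 23 21 30  2 22 13 20  6
inc:    1  2  1  3  1  3  3  4  2  4  3  4  3
dec:    3  3  2  4  1  4  3  4  1  3  2  2  1
Best peak at i=7 (value 30): inc=4, dec=4, length 4+4−1 = 7.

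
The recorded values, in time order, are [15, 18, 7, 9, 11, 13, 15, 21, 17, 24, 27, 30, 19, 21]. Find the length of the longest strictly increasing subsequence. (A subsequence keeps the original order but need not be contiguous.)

Track the smallest tail for each achievable length (strict):
15 → extends → [15]
18 → extends → [15, 18]
7 → replaces 15 → [7, 18]
9 → replaces 18 → [7, 9]
11 → extends → [7, 9, 11]
13 → extends → [7, 9, 11, 13]
15 → extends → [7, 9, 11, 13, 15]
21 → extends → [7, 9, 11, 13, 15, 21]
17 → replaces 21 → [7, 9, 11, 13, 15, 17]
24 → extends → [7, 9, 11, 13, 15, 17, 24]
27 → extends → [7, 9, 11, 13, 15, 17, 24, 27]
30 → extends → [7, 9, 11, 13, 15, 17, 24, 27, 30]
19 → replaces 24 → [7, 9, 11, 13, 15, 17, 19, 27, 30]
21 → replaces 27 → [7, 9, 11, 13, 15, 17, 19, 21, 30]
Nine tails, so the longest strictly increasing subsequence has length 9 (e.g. 7, 9, 11, 13, 15, 21, 24, 27, 30).

9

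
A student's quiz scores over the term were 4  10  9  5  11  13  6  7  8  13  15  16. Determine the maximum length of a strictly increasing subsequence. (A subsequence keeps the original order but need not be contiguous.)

Track the smallest tail for each achievable length (strict):
4 → extends → [4]
10 → extends → [4, 10]
9 → replaces 10 → [4, 9]
5 → replaces 9 → [4, 5]
11 → extends → [4, 5, 11]
13 → extends → [4, 5, 11, 13]
6 → replaces 11 → [4, 5, 6, 13]
7 → replaces 13 → [4, 5, 6, 7]
8 → extends → [4, 5, 6, 7, 8]
13 → extends → [4, 5, 6, 7, 8, 13]
15 → extends → [4, 5, 6, 7, 8, 13, 15]
16 → extends → [4, 5, 6, 7, 8, 13, 15, 16]
Eight tails, so the longest strictly increasing subsequence has length 8 (e.g. 4, 5, 6, 7, 8, 13, 15, 16).

8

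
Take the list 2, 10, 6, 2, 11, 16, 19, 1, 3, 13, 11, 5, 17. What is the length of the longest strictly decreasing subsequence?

4

Negate each value so 'decreasing' becomes 'increasing', then run patience tails on the negated sequence:
-2 → extends → [-2]
-10 → replaces -2 → [-10]
-6 → extends → [-10, -6]
-2 → extends → [-10, -6, -2]
-11 → replaces -10 → [-11, -6, -2]
-16 → replaces -11 → [-16, -6, -2]
-19 → replaces -16 → [-19, -6, -2]
-1 → extends → [-19, -6, -2, -1]
-3 → replaces -2 → [-19, -6, -3, -1]
-13 → replaces -6 → [-19, -13, -3, -1]
-11 → replaces -3 → [-19, -13, -11, -1]
-5 → replaces -1 → [-19, -13, -11, -5]
-17 → replaces -13 → [-19, -17, -11, -5]
Four tails, so the longest strictly decreasing subsequence of the original has length 4.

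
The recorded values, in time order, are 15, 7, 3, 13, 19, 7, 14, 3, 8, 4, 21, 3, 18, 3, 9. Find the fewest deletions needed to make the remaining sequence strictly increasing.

Fewest deletions = n − (longest strictly increasing subsequence).
Patience tails:
15 → extends → [15]
7 → replaces 15 → [7]
3 → replaces 7 → [3]
13 → extends → [3, 13]
19 → extends → [3, 13, 19]
7 → replaces 13 → [3, 7, 19]
14 → replaces 19 → [3, 7, 14]
3 → already a tail → [3, 7, 14]
8 → replaces 14 → [3, 7, 8]
4 → replaces 7 → [3, 4, 8]
21 → extends → [3, 4, 8, 21]
3 → already a tail → [3, 4, 8, 21]
18 → replaces 21 → [3, 4, 8, 18]
3 → already a tail → [3, 4, 8, 18]
9 → replaces 18 → [3, 4, 8, 9]
Longest strictly increasing subsequence has length 4, so deletions = 15 − 4 = 11.

11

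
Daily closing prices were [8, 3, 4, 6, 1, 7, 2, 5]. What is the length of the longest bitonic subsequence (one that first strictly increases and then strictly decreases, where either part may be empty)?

5

inc[i] = longest strictly increasing subsequence ending at i; dec[i] = longest strictly decreasing subsequence starting at i:
i:     1 2 3 4 5 6 7 8
a[i]:  8 3 4 6 1 7 2 5
inc:   1 1 2 3 1 4 2 3
dec:   3 2 2 2 1 2 1 1
Best peak at i=6 (value 7): inc=4, dec=2, length 4+2−1 = 5.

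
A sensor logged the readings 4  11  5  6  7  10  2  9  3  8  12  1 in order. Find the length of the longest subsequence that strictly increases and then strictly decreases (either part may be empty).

8

inc[i] = longest strictly increasing subsequence ending at i; dec[i] = longest strictly decreasing subsequence starting at i:
i:      1  2  3  4  5  6  7  8  9 10 11 12
a[i]:   4 11  5  6  7 10  2  9  3  8 12  1
inc:    1  2  2  3  4  5  1  5  2  5  6  1
dec:    3  5  3  3  3  4  2  3  2  2  2  1
Best peak at i=6 (value 10): inc=5, dec=4, length 5+4−1 = 8.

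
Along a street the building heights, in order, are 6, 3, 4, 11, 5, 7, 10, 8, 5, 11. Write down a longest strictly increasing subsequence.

3, 4, 5, 7, 10, 11

Patience tails give the LIS length; then backtrack through the dp parents:
6 → extends → [6]
3 → replaces 6 → [3]
4 → extends → [3, 4]
11 → extends → [3, 4, 11]
5 → replaces 11 → [3, 4, 5]
7 → extends → [3, 4, 5, 7]
10 → extends → [3, 4, 5, 7, 10]
8 → replaces 10 → [3, 4, 5, 7, 8]
5 → already a tail → [3, 4, 5, 7, 8]
11 → extends → [3, 4, 5, 7, 8, 11]
Length 6; one witness is 3, 4, 5, 7, 10, 11.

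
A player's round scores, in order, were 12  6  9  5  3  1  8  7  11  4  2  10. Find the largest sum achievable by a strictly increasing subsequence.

26

Let S[i] be the best sum of a strictly increasing subsequence ending at i:
i:      1  2  3  4  5  6  7  8  9 10 11 12
a[i]:  12  6  9  5  3  1  8  7 11  4  2 10
S:     12  6 15  5  3  1 14 13 26  7  3 25
Maximum is 26 (e.g. 6 + 9 + 11).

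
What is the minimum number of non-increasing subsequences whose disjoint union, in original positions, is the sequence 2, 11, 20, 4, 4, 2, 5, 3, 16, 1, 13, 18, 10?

Place each on the leftmost legal pile:
2 → new pile 1 (tops now [2])
11 → new pile 2 (tops now [2, 11])
20 → new pile 3 (tops now [2, 11, 20])
4 → pile 2 (tops now [2, 4, 20])
4 → pile 2 (tops now [2, 4, 20])
2 → pile 1 (tops now [2, 4, 20])
5 → pile 3 (tops now [2, 4, 5])
3 → pile 2 (tops now [2, 3, 5])
16 → new pile 4 (tops now [2, 3, 5, 16])
1 → pile 1 (tops now [1, 3, 5, 16])
13 → pile 4 (tops now [1, 3, 5, 13])
18 → new pile 5 (tops now [1, 3, 5, 13, 18])
10 → pile 4 (tops now [1, 3, 5, 10, 18])
Five piles.

5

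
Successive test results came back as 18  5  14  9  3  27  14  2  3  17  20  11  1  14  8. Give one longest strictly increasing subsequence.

Patience tails give the LIS length; then backtrack through the dp parents:
18 → extends → [18]
5 → replaces 18 → [5]
14 → extends → [5, 14]
9 → replaces 14 → [5, 9]
3 → replaces 5 → [3, 9]
27 → extends → [3, 9, 27]
14 → replaces 27 → [3, 9, 14]
2 → replaces 3 → [2, 9, 14]
3 → replaces 9 → [2, 3, 14]
17 → extends → [2, 3, 14, 17]
20 → extends → [2, 3, 14, 17, 20]
11 → replaces 14 → [2, 3, 11, 17, 20]
1 → replaces 2 → [1, 3, 11, 17, 20]
14 → replaces 17 → [1, 3, 11, 14, 20]
8 → replaces 11 → [1, 3, 8, 14, 20]
Length 5; one witness is 5, 9, 14, 17, 20.

5, 9, 14, 17, 20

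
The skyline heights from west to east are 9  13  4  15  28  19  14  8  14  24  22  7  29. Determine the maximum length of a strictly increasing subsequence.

6

Track the smallest tail for each achievable length (strict):
9 → extends → [9]
13 → extends → [9, 13]
4 → replaces 9 → [4, 13]
15 → extends → [4, 13, 15]
28 → extends → [4, 13, 15, 28]
19 → replaces 28 → [4, 13, 15, 19]
14 → replaces 15 → [4, 13, 14, 19]
8 → replaces 13 → [4, 8, 14, 19]
14 → already a tail → [4, 8, 14, 19]
24 → extends → [4, 8, 14, 19, 24]
22 → replaces 24 → [4, 8, 14, 19, 22]
7 → replaces 8 → [4, 7, 14, 19, 22]
29 → extends → [4, 7, 14, 19, 22, 29]
Six tails, so the longest strictly increasing subsequence has length 6 (e.g. 9, 13, 15, 19, 24, 29).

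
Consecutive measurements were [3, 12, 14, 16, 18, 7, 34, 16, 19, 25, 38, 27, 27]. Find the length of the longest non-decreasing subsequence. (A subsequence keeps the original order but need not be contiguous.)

Let dp[i] be the length of the longest such subsequence ending at index i:
i:      1  2  3  4  5  6  7  8  9 10 11 12 13
a[i]:   3 12 14 16 18  7 34 16 19 25 38 27 27
dp:     1  2  3  4  5  2  6  5  6  7  8  8  9
Maximum dp value is 9.

9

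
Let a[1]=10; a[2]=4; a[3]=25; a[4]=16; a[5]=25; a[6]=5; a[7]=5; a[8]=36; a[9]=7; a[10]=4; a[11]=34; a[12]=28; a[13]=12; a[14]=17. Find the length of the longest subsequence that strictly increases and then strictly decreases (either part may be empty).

inc[i] = longest strictly increasing subsequence ending at i; dec[i] = longest strictly decreasing subsequence starting at i:
i:      1  2  3  4  5  6  7  8  9 10 11 12 13 14
a[i]:  10  4 25 16 25  5  5 36  7  4 34 28 12 17
inc:    1  1  2  2  3  2  2  4  3  1  4  4  4  5
dec:    3  1  4  3  3  2  2  4  2  1  3  2  1  1
Best peak at i=8 (value 36): inc=4, dec=4, length 4+4−1 = 7.

7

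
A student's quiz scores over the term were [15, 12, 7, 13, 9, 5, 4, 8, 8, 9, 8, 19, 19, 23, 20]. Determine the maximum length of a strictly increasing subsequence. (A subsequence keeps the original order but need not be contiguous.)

5

Track the smallest tail for each achievable length (strict):
15 → extends → [15]
12 → replaces 15 → [12]
7 → replaces 12 → [7]
13 → extends → [7, 13]
9 → replaces 13 → [7, 9]
5 → replaces 7 → [5, 9]
4 → replaces 5 → [4, 9]
8 → replaces 9 → [4, 8]
8 → already a tail → [4, 8]
9 → extends → [4, 8, 9]
8 → already a tail → [4, 8, 9]
19 → extends → [4, 8, 9, 19]
19 → already a tail → [4, 8, 9, 19]
23 → extends → [4, 8, 9, 19, 23]
20 → replaces 23 → [4, 8, 9, 19, 20]
Five tails, so the longest strictly increasing subsequence has length 5 (e.g. 7, 8, 9, 19, 23).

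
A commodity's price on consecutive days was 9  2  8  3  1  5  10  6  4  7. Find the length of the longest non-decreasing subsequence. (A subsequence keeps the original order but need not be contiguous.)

5

Track the smallest tail for each achievable length (allowing ties):
9 → extends → [9]
2 → replaces 9 → [2]
8 → extends → [2, 8]
3 → replaces 8 → [2, 3]
1 → replaces 2 → [1, 3]
5 → extends → [1, 3, 5]
10 → extends → [1, 3, 5, 10]
6 → replaces 10 → [1, 3, 5, 6]
4 → replaces 5 → [1, 3, 4, 6]
7 → extends → [1, 3, 4, 6, 7]
Five tails, so the longest non-decreasing subsequence has length 5 (e.g. 2, 3, 5, 6, 7).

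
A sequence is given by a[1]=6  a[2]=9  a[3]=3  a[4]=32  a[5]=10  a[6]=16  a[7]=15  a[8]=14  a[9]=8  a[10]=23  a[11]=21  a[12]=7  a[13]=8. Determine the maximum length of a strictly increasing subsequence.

5

Track the smallest tail for each achievable length (strict):
6 → extends → [6]
9 → extends → [6, 9]
3 → replaces 6 → [3, 9]
32 → extends → [3, 9, 32]
10 → replaces 32 → [3, 9, 10]
16 → extends → [3, 9, 10, 16]
15 → replaces 16 → [3, 9, 10, 15]
14 → replaces 15 → [3, 9, 10, 14]
8 → replaces 9 → [3, 8, 10, 14]
23 → extends → [3, 8, 10, 14, 23]
21 → replaces 23 → [3, 8, 10, 14, 21]
7 → replaces 8 → [3, 7, 10, 14, 21]
8 → replaces 10 → [3, 7, 8, 14, 21]
Five tails, so the longest strictly increasing subsequence has length 5 (e.g. 6, 9, 10, 16, 23).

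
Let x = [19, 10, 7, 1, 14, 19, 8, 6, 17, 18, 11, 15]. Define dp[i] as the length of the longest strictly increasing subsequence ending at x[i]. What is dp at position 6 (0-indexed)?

2

dp[i] = 1 + max{dp[j] : j<i, x[j]<x[i]} (or 1 if no such j):
i:      0  1  2  3  4  5  6  7  8  9 10 11
x[i]:  19 10  7  1 14 19  8  6 17 18 11 15
dp:     1  1  1  1  2  3  2  2  3  4  3  4
At index 6 the value is 2.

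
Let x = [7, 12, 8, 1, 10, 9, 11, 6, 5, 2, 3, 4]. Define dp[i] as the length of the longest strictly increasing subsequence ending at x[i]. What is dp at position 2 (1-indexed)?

2

dp[i] = 1 + max{dp[j] : j<i, x[j]<x[i]} (or 1 if no such j):
i:      1  2  3  4  5  6  7  8  9 10 11 12
x[i]:   7 12  8  1 10  9 11  6  5  2  3  4
dp:     1  2  2  1  3  3  4  2  2  2  3  4
At index 2 the value is 2.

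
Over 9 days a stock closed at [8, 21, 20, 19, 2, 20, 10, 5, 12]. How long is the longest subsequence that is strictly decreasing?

5

Negate each value so 'decreasing' becomes 'increasing', then run patience tails on the negated sequence:
-8 → extends → [-8]
-21 → replaces -8 → [-21]
-20 → extends → [-21, -20]
-19 → extends → [-21, -20, -19]
-2 → extends → [-21, -20, -19, -2]
-20 → already a tail → [-21, -20, -19, -2]
-10 → replaces -2 → [-21, -20, -19, -10]
-5 → extends → [-21, -20, -19, -10, -5]
-12 → replaces -10 → [-21, -20, -19, -12, -5]
Five tails, so the longest strictly decreasing subsequence of the original has length 5.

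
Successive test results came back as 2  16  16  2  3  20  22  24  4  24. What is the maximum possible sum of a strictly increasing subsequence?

Let S[i] be the best sum of a strictly increasing subsequence ending at i:
i:      1  2  3  4  5  6  7  8  9 10
a[i]:   2 16 16  2  3 20 22 24  4 24
S:      2 18 18  2  5 38 60 84  9 84
Maximum is 84 (e.g. 2 + 16 + 20 + 22 + 24).

84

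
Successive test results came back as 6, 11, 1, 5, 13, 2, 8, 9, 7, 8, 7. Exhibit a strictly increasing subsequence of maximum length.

1, 5, 8, 9

Patience tails give the LIS length; then backtrack through the dp parents:
6 → extends → [6]
11 → extends → [6, 11]
1 → replaces 6 → [1, 11]
5 → replaces 11 → [1, 5]
13 → extends → [1, 5, 13]
2 → replaces 5 → [1, 2, 13]
8 → replaces 13 → [1, 2, 8]
9 → extends → [1, 2, 8, 9]
7 → replaces 8 → [1, 2, 7, 9]
8 → replaces 9 → [1, 2, 7, 8]
7 → already a tail → [1, 2, 7, 8]
Length 4; one witness is 1, 5, 8, 9.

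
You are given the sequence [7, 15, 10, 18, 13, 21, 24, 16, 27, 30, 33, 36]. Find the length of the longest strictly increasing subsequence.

9

Track the smallest tail for each achievable length (strict):
7 → extends → [7]
15 → extends → [7, 15]
10 → replaces 15 → [7, 10]
18 → extends → [7, 10, 18]
13 → replaces 18 → [7, 10, 13]
21 → extends → [7, 10, 13, 21]
24 → extends → [7, 10, 13, 21, 24]
16 → replaces 21 → [7, 10, 13, 16, 24]
27 → extends → [7, 10, 13, 16, 24, 27]
30 → extends → [7, 10, 13, 16, 24, 27, 30]
33 → extends → [7, 10, 13, 16, 24, 27, 30, 33]
36 → extends → [7, 10, 13, 16, 24, 27, 30, 33, 36]
Nine tails, so the longest strictly increasing subsequence has length 9 (e.g. 7, 15, 18, 21, 24, 27, 30, 33, 36).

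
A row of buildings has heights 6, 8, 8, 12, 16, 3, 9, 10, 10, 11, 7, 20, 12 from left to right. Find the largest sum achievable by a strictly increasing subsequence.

Let S[i] be the best sum of a strictly increasing subsequence ending at i:
i:      1  2  3  4  5  6  7  8  9 10 11 12 13
a[i]:   6  8  8 12 16  3  9 10 10 11  7 20 12
S:      6 14 14 26 42  3 23 33 33 44 13 64 56
Maximum is 64 (e.g. 6 + 8 + 9 + 10 + 11 + 20).

64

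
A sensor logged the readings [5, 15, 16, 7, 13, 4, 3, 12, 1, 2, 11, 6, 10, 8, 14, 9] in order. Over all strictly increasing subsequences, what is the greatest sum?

39

Let S[i] be the best sum of a strictly increasing subsequence ending at i:
i:      1  2  3  4  5  6  7  8  9 10 11 12 13 14 15 16
a[i]:   5 15 16  7 13  4  3 12  1  2 11  6 10  8 14  9
S:      5 20 36 12 25  4  3 24  1  3 23 11 22 20 39 29
Maximum is 39 (e.g. 5 + 7 + 13 + 14).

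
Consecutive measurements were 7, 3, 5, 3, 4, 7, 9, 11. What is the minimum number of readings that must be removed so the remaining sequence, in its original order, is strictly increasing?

3

Fewest deletions = n − (longest strictly increasing subsequence).
Patience tails:
7 → extends → [7]
3 → replaces 7 → [3]
5 → extends → [3, 5]
3 → already a tail → [3, 5]
4 → replaces 5 → [3, 4]
7 → extends → [3, 4, 7]
9 → extends → [3, 4, 7, 9]
11 → extends → [3, 4, 7, 9, 11]
Longest strictly increasing subsequence has length 5, so deletions = 8 − 5 = 3.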